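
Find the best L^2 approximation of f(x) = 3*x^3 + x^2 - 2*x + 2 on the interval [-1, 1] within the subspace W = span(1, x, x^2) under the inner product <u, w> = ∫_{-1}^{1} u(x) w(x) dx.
g(x) = x^2 - x/5 + 2

The best approximation g ∈ W is the orthogonal projection of f onto W. Writing g = a_0 + a_1 x + a_2 x^2, the coefficients solve the normal equations G · a = b where
  G_{ij} = <φ_i, φ_j> and b_i = <f, φ_i>, with φ_0 = 1, φ_1 = x, φ_2 = x^2.
G =
  [2, 0, 2/3]
  [0, 2/3, 0]
  [2/3, 0, 2/5],
b = (14/3, -2/15, 26/15).
Solving gives a_0 = 2, a_1 = -1/5, a_2 = 1, so
  g(x) = x^2 - x/5 + 2.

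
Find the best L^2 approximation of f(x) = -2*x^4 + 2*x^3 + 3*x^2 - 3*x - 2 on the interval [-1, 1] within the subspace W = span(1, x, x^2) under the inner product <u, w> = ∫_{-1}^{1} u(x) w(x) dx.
g(x) = 9*x^2/7 - 9*x/5 - 64/35

The best approximation g ∈ W is the orthogonal projection of f onto W. Writing g = a_0 + a_1 x + a_2 x^2, the coefficients solve the normal equations G · a = b where
  G_{ij} = <φ_i, φ_j> and b_i = <f, φ_i>, with φ_0 = 1, φ_1 = x, φ_2 = x^2.
G =
  [2, 0, 2/3]
  [0, 2/3, 0]
  [2/3, 0, 2/5],
b = (-14/5, -6/5, -74/105).
Solving gives a_0 = -64/35, a_1 = -9/5, a_2 = 9/7, so
  g(x) = 9*x^2/7 - 9*x/5 - 64/35.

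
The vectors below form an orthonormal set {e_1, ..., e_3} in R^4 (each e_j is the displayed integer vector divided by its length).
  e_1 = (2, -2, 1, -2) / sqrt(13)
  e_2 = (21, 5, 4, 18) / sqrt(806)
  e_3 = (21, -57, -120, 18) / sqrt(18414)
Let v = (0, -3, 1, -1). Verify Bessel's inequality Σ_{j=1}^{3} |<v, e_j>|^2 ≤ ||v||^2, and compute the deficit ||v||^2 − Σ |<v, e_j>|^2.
Σ |<v, e_j>|^2 = 22/3; ||v||^2 = 11; deficit = 11/3

Write each e_j = u_j / sqrt(<u_j, u_j>) where u_j is the displayed integer vector. Then <v, e_j> = <v, u_j> / sqrt(<u_j, u_j>), so |<v, e_j>|^2 = <v, u_j>^2 / <u_j, u_j>.
Coefficients: <v, e_1> = 9/sqrt(13), <v, e_2> = -29/sqrt(806), <v, e_3> = 33/sqrt(18414).
Square and sum: Σ |<v, e_j>|^2 = 22/3.
Compute ||v||^2 = v·v = 11.
Deficit = 11 − 22/3 = 11/3 ≥ 0, confirming Bessel's inequality. (The deficit equals ||v − Σ <v,e_j> e_j||^2, the squared distance from v to span{e_j}.)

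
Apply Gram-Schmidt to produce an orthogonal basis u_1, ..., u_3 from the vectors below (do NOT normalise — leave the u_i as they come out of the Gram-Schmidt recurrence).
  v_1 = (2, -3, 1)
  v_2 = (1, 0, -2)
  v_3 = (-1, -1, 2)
Orthogonal basis:
  u_1 = (2, -3, 1)
  u_2 = (1, 0, -2)
  u_3 = (-3/7, -5/14, -3/14)

Apply the Gram-Schmidt recurrence
  u_1 = v_1
  u_i = v_i − Σ_{j<i} ((v_i · u_j) / (u_j · u_j)) · u_j.

Step by step this gives:
  u_1 = (2, -3, 1)
  u_2 = (1, 0, -2)
  u_3 = (-3/7, -5/14, -3/14)

Orthogonality check:
  u_2 · u_1 = 0 (should be 0)
  u_3 · u_1 = 0 (should be 0)
  u_3 · u_2 = 0 (should be 0)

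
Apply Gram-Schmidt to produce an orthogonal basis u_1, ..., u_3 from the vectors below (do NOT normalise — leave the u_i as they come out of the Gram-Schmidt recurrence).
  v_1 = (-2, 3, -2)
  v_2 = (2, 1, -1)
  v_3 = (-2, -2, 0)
Orthogonal basis:
  u_1 = (-2, 3, -2)
  u_2 = (36/17, 14/17, -15/17)
  u_3 = (-14/101, -84/101, -112/101)

Apply the Gram-Schmidt recurrence
  u_1 = v_1
  u_i = v_i − Σ_{j<i} ((v_i · u_j) / (u_j · u_j)) · u_j.

Step by step this gives:
  u_1 = (-2, 3, -2)
  u_2 = (36/17, 14/17, -15/17)
  u_3 = (-14/101, -84/101, -112/101)

Orthogonality check:
  u_2 · u_1 = 0 (should be 0)
  u_3 · u_1 = 0 (should be 0)
  u_3 · u_2 = 0 (should be 0)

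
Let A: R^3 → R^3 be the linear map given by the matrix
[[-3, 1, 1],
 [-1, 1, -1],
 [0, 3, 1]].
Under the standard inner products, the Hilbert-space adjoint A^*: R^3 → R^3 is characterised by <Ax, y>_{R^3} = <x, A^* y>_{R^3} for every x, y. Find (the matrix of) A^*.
A^* = A^T =
[[-3, -1, 0],
 [1, 1, 3],
 [1, -1, 1]]

For real matrices with standard dot products, the defining identity <Ax, y> = <x, A^* y> gives (Ax)^T y = x^T (A^*) y, i.e. x^T A^T y = x^T (A^*) y. Since this holds for all x, y, we must have A^* = A^T. Therefore
A^* =
[[-3, -1, 0],
 [1, 1, 3],
 [1, -1, 1]].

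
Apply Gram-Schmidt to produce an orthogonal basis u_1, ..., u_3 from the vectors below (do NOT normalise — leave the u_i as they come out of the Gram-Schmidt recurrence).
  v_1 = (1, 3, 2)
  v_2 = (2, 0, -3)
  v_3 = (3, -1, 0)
Orthogonal basis:
  u_1 = (1, 3, 2)
  u_2 = (16/7, 6/7, -17/7)
  u_3 = (153/83, -119/83, 102/83)

Apply the Gram-Schmidt recurrence
  u_1 = v_1
  u_i = v_i − Σ_{j<i} ((v_i · u_j) / (u_j · u_j)) · u_j.

Step by step this gives:
  u_1 = (1, 3, 2)
  u_2 = (16/7, 6/7, -17/7)
  u_3 = (153/83, -119/83, 102/83)

Orthogonality check:
  u_2 · u_1 = 0 (should be 0)
  u_3 · u_1 = 0 (should be 0)
  u_3 · u_2 = 0 (should be 0)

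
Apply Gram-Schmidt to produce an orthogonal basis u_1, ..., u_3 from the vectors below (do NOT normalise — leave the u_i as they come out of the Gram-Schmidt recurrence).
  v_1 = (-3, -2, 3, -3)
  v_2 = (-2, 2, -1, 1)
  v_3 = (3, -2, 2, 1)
Orthogonal basis:
  u_1 = (-3, -2, 3, -3)
  u_2 = (-74/31, 54/31, -19/31, 19/31)
  u_3 = (-4/147, -3/49, 431/294, 451/294)

Apply the Gram-Schmidt recurrence
  u_1 = v_1
  u_i = v_i − Σ_{j<i} ((v_i · u_j) / (u_j · u_j)) · u_j.

Step by step this gives:
  u_1 = (-3, -2, 3, -3)
  u_2 = (-74/31, 54/31, -19/31, 19/31)
  u_3 = (-4/147, -3/49, 431/294, 451/294)

Orthogonality check:
  u_2 · u_1 = 0 (should be 0)
  u_3 · u_1 = 0 (should be 0)
  u_3 · u_2 = 0 (should be 0)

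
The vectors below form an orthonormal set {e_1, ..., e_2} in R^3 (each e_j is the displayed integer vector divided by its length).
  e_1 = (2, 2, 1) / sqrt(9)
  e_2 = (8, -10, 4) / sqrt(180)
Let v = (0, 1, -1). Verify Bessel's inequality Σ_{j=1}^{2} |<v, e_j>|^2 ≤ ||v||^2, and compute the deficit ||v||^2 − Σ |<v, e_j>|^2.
Σ |<v, e_j>|^2 = 6/5; ||v||^2 = 2; deficit = 4/5

Write each e_j = u_j / sqrt(<u_j, u_j>) where u_j is the displayed integer vector. Then <v, e_j> = <v, u_j> / sqrt(<u_j, u_j>), so |<v, e_j>|^2 = <v, u_j>^2 / <u_j, u_j>.
Coefficients: <v, e_1> = 1/sqrt(9), <v, e_2> = -14/sqrt(180).
Square and sum: Σ |<v, e_j>|^2 = 6/5.
Compute ||v||^2 = v·v = 2.
Deficit = 2 − 6/5 = 4/5 ≥ 0, confirming Bessel's inequality. (The deficit equals ||v − Σ <v,e_j> e_j||^2, the squared distance from v to span{e_j}.)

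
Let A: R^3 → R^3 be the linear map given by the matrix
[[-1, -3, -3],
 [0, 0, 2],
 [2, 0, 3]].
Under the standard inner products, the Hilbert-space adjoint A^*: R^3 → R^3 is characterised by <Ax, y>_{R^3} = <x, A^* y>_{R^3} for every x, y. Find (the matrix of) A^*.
A^* = A^T =
[[-1, 0, 2],
 [-3, 0, 0],
 [-3, 2, 3]]

For real matrices with standard dot products, the defining identity <Ax, y> = <x, A^* y> gives (Ax)^T y = x^T (A^*) y, i.e. x^T A^T y = x^T (A^*) y. Since this holds for all x, y, we must have A^* = A^T. Therefore
A^* =
[[-1, 0, 2],
 [-3, 0, 0],
 [-3, 2, 3]].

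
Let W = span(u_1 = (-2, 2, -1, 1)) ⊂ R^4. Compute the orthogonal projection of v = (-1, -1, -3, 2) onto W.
proj_W(v) = (-1, 1, -1/2, 1/2)

Set up U = [u_1 | ... | u_1] ∈ R^(4×1). The projector onto W = col(U) is P = U (U^T U)^(-1) U^T.
Compute U^T U =
  [10],
and U^T v = (5).
Solve U^T U · c = U^T v for the coefficients: c = (1/2). The projection is proj_W(v) = U c.
Check: (v - proj_W(v)) · u_1 = 0  (should be 0).
Result: proj_W(v) = (-1, 1, -1/2, 1/2).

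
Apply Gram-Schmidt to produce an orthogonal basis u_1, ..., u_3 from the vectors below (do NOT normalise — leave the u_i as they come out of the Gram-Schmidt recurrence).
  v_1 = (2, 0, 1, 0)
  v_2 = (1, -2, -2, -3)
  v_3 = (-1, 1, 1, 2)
Orthogonal basis:
  u_1 = (2, 0, 1, 0)
  u_2 = (1, -2, -2, -3)
  u_3 = (1/90, -2/9, -1/45, 1/6)

Apply the Gram-Schmidt recurrence
  u_1 = v_1
  u_i = v_i − Σ_{j<i} ((v_i · u_j) / (u_j · u_j)) · u_j.

Step by step this gives:
  u_1 = (2, 0, 1, 0)
  u_2 = (1, -2, -2, -3)
  u_3 = (1/90, -2/9, -1/45, 1/6)

Orthogonality check:
  u_2 · u_1 = 0 (should be 0)
  u_3 · u_1 = 0 (should be 0)
  u_3 · u_2 = 0 (should be 0)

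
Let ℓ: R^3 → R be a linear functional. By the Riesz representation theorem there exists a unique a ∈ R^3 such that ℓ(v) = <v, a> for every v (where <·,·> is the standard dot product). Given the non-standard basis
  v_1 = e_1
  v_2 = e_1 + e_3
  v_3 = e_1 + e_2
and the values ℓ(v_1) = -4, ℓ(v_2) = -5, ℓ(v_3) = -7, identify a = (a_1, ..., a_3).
a = (-4, -3, -1)

Write a = (a_1, ..., a_3) in the standard basis. For each basis vector v_i, ℓ(v_i) = <v_i, a> is a linear equation in the a_j's. Collect the n equations into a matrix system V a = ℓ, where row i of V is v_i (expressed in the standard basis). Since V is invertible (lower-triangular with 1s on the diagonal, up to permutation), solve by back-substitution:
  V =
[[1, 0, 0],
 [1, 0, 1],
 [1, 1, 0]]
  V a = (-4, -5, -7)
Solving gives a = (-4, -3, -1).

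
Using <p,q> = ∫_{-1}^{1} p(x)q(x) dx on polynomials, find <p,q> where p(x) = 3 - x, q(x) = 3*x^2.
<p,q> = 6

Expand the product: p(x)·q(x) = -3*x^3 + 9*x^2.
∫_{-1}^{1} of each monomial x^k gives [2/(k+1) if k even, 0 if k odd]. Integrating term-by-term (or equivalently evaluating the antiderivative F(x) = -3*x^4/4 + 3*x^3 at the endpoints):
  F(1) − F(−1) = 9/4 − (-15/4) = 6.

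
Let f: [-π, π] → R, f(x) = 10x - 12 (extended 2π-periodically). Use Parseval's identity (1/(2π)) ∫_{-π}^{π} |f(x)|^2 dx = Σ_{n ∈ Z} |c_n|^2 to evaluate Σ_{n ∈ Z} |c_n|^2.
Σ |c_n|^2 = 100π^2/3 + 144

Expand and integrate term by term over [-π, π]:
  ∫ (10x)^2 dx = 100·(2π^3/3); ∫ 2·10·(-12)·x dx = 0 (odd integrand); ∫ (-12)^2 dx = 144·2π.
So (1/(2π)) ∫_{-π}^{π} (10x - 12)^2 dx = 100π^2/3 + 144 = 100π^2/3 + 144.
Parseval ⇒ Σ |c_n|^2 = 100π^2/3 + 144.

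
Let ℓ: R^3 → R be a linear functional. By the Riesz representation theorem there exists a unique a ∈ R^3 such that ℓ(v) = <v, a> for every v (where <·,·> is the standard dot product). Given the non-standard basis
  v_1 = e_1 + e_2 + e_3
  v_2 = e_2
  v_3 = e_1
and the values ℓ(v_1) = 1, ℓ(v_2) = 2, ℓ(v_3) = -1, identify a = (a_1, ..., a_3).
a = (-1, 2, 0)

Write a = (a_1, ..., a_3) in the standard basis. For each basis vector v_i, ℓ(v_i) = <v_i, a> is a linear equation in the a_j's. Collect the n equations into a matrix system V a = ℓ, where row i of V is v_i (expressed in the standard basis). Since V is invertible (lower-triangular with 1s on the diagonal, up to permutation), solve by back-substitution:
  V =
[[1, 1, 1],
 [0, 1, 0],
 [1, 0, 0]]
  V a = (1, 2, -1)
Solving gives a = (-1, 2, 0).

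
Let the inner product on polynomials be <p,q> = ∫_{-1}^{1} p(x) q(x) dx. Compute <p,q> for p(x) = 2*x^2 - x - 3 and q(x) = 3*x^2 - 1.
<p,q> = 16/15

Expand the product: p(x)·q(x) = 6*x^4 - 3*x^3 - 11*x^2 + x + 3.
∫_{-1}^{1} of each monomial x^k gives [2/(k+1) if k even, 0 if k odd]. Integrating term-by-term (or equivalently evaluating the antiderivative F(x) = 6*x^5/5 - 3*x^4/4 - 11*x^3/3 + x^2/2 + 3*x at the endpoints):
  F(1) − F(−1) = 17/60 − (-47/60) = 16/15.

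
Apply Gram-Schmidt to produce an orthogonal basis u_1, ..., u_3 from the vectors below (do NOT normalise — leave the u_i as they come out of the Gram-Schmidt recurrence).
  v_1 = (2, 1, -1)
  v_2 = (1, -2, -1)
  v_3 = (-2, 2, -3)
Orthogonal basis:
  u_1 = (2, 1, -1)
  u_2 = (2/3, -13/6, -5/6)
  u_3 = (-69/35, 23/35, -23/7)

Apply the Gram-Schmidt recurrence
  u_1 = v_1
  u_i = v_i − Σ_{j<i} ((v_i · u_j) / (u_j · u_j)) · u_j.

Step by step this gives:
  u_1 = (2, 1, -1)
  u_2 = (2/3, -13/6, -5/6)
  u_3 = (-69/35, 23/35, -23/7)

Orthogonality check:
  u_2 · u_1 = 0 (should be 0)
  u_3 · u_1 = 0 (should be 0)
  u_3 · u_2 = 0 (should be 0)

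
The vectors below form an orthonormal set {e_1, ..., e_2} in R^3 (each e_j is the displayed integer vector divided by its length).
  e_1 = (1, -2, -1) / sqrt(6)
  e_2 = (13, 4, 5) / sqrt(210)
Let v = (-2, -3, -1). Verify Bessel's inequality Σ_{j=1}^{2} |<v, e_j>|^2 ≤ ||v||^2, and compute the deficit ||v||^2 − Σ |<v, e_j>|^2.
Σ |<v, e_j>|^2 = 454/35; ||v||^2 = 14; deficit = 36/35

Write each e_j = u_j / sqrt(<u_j, u_j>) where u_j is the displayed integer vector. Then <v, e_j> = <v, u_j> / sqrt(<u_j, u_j>), so |<v, e_j>|^2 = <v, u_j>^2 / <u_j, u_j>.
Coefficients: <v, e_1> = 5/sqrt(6), <v, e_2> = -43/sqrt(210).
Square and sum: Σ |<v, e_j>|^2 = 454/35.
Compute ||v||^2 = v·v = 14.
Deficit = 14 − 454/35 = 36/35 ≥ 0, confirming Bessel's inequality. (The deficit equals ||v − Σ <v,e_j> e_j||^2, the squared distance from v to span{e_j}.)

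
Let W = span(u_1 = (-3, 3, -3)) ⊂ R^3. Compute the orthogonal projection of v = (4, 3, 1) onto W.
proj_W(v) = (2/3, -2/3, 2/3)

Set up U = [u_1 | ... | u_1] ∈ R^(3×1). The projector onto W = col(U) is P = U (U^T U)^(-1) U^T.
Compute U^T U =
  [27],
and U^T v = (-6).
Solve U^T U · c = U^T v for the coefficients: c = (-2/9). The projection is proj_W(v) = U c.
Check: (v - proj_W(v)) · u_1 = 0  (should be 0).
Result: proj_W(v) = (2/3, -2/3, 2/3).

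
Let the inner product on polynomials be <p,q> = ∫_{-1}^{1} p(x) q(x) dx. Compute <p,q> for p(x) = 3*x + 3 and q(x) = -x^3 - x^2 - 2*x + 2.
<p,q> = 24/5

Expand the product: p(x)·q(x) = -3*x^4 - 6*x^3 - 9*x^2 + 6.
∫_{-1}^{1} of each monomial x^k gives [2/(k+1) if k even, 0 if k odd]. Integrating term-by-term (or equivalently evaluating the antiderivative F(x) = -3*x^5/5 - 3*x^4/2 - 3*x^3 + 6*x at the endpoints):
  F(1) − F(−1) = 9/10 − (-39/10) = 24/5.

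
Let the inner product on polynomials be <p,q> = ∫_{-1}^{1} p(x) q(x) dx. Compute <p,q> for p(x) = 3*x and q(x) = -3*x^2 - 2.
<p,q> = 0

Expand the product: p(x)·q(x) = -9*x^3 - 6*x.
∫_{-1}^{1} of each monomial x^k gives [2/(k+1) if k even, 0 if k odd]. Integrating term-by-term (or equivalently evaluating the antiderivative F(x) = -9*x^4/4 - 3*x^2 at the endpoints):
  F(1) − F(−1) = -21/4 − (-21/4) = 0.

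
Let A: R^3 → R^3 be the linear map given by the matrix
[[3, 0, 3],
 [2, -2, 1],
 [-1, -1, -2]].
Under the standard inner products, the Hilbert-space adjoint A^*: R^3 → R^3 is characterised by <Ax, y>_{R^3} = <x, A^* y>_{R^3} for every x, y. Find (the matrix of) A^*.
A^* = A^T =
[[3, 2, -1],
 [0, -2, -1],
 [3, 1, -2]]

For real matrices with standard dot products, the defining identity <Ax, y> = <x, A^* y> gives (Ax)^T y = x^T (A^*) y, i.e. x^T A^T y = x^T (A^*) y. Since this holds for all x, y, we must have A^* = A^T. Therefore
A^* =
[[3, 2, -1],
 [0, -2, -1],
 [3, 1, -2]].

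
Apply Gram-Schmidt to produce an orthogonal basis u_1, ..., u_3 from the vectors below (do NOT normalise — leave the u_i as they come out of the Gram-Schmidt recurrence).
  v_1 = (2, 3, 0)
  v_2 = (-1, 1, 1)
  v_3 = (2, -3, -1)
Orthogonal basis:
  u_1 = (2, 3, 0)
  u_2 = (-15/13, 10/13, 1)
  u_3 = (21/38, -7/19, 35/38)

Apply the Gram-Schmidt recurrence
  u_1 = v_1
  u_i = v_i − Σ_{j<i} ((v_i · u_j) / (u_j · u_j)) · u_j.

Step by step this gives:
  u_1 = (2, 3, 0)
  u_2 = (-15/13, 10/13, 1)
  u_3 = (21/38, -7/19, 35/38)

Orthogonality check:
  u_2 · u_1 = 0 (should be 0)
  u_3 · u_1 = 0 (should be 0)
  u_3 · u_2 = 0 (should be 0)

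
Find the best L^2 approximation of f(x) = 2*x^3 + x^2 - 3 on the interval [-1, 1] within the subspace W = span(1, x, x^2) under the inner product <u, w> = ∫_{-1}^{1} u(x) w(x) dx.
g(x) = x^2 + 6*x/5 - 3

The best approximation g ∈ W is the orthogonal projection of f onto W. Writing g = a_0 + a_1 x + a_2 x^2, the coefficients solve the normal equations G · a = b where
  G_{ij} = <φ_i, φ_j> and b_i = <f, φ_i>, with φ_0 = 1, φ_1 = x, φ_2 = x^2.
G =
  [2, 0, 2/3]
  [0, 2/3, 0]
  [2/3, 0, 2/5],
b = (-16/3, 4/5, -8/5).
Solving gives a_0 = -3, a_1 = 6/5, a_2 = 1, so
  g(x) = x^2 + 6*x/5 - 3.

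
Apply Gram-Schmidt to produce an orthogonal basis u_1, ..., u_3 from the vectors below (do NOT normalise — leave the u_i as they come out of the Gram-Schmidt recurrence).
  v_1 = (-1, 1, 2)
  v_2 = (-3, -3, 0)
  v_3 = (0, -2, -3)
Orthogonal basis:
  u_1 = (-1, 1, 2)
  u_2 = (-3, -3, 0)
  u_3 = (-1/3, 1/3, -1/3)

Apply the Gram-Schmidt recurrence
  u_1 = v_1
  u_i = v_i − Σ_{j<i} ((v_i · u_j) / (u_j · u_j)) · u_j.

Step by step this gives:
  u_1 = (-1, 1, 2)
  u_2 = (-3, -3, 0)
  u_3 = (-1/3, 1/3, -1/3)

Orthogonality check:
  u_2 · u_1 = 0 (should be 0)
  u_3 · u_1 = 0 (should be 0)
  u_3 · u_2 = 0 (should be 0)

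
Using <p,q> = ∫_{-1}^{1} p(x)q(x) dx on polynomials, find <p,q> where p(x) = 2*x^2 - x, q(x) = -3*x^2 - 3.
<p,q> = -32/5

Expand the product: p(x)·q(x) = -6*x^4 + 3*x^3 - 6*x^2 + 3*x.
∫_{-1}^{1} of each monomial x^k gives [2/(k+1) if k even, 0 if k odd]. Integrating term-by-term (or equivalently evaluating the antiderivative F(x) = -6*x^5/5 + 3*x^4/4 - 2*x^3 + 3*x^2/2 at the endpoints):
  F(1) − F(−1) = -19/20 − (109/20) = -32/5.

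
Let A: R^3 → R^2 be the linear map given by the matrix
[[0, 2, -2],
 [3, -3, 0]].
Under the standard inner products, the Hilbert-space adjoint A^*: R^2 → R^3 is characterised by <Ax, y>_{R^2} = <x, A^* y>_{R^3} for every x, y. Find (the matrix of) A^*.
A^* = A^T =
[[0, 3],
 [2, -3],
 [-2, 0]]

For real matrices with standard dot products, the defining identity <Ax, y> = <x, A^* y> gives (Ax)^T y = x^T (A^*) y, i.e. x^T A^T y = x^T (A^*) y. Since this holds for all x, y, we must have A^* = A^T. Therefore
A^* =
[[0, 3],
 [2, -3],
 [-2, 0]].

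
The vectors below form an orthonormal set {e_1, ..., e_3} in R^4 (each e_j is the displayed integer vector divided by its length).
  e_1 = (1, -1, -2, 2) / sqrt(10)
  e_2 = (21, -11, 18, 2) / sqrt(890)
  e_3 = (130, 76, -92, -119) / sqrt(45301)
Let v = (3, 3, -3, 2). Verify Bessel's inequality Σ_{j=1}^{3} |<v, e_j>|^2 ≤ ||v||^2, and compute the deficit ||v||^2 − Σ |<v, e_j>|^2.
Σ |<v, e_j>|^2 = 10154/509; ||v||^2 = 31; deficit = 5625/509

Write each e_j = u_j / sqrt(<u_j, u_j>) where u_j is the displayed integer vector. Then <v, e_j> = <v, u_j> / sqrt(<u_j, u_j>), so |<v, e_j>|^2 = <v, u_j>^2 / <u_j, u_j>.
Coefficients: <v, e_1> = 10/sqrt(10), <v, e_2> = -20/sqrt(890), <v, e_3> = 656/sqrt(45301).
Square and sum: Σ |<v, e_j>|^2 = 10154/509.
Compute ||v||^2 = v·v = 31.
Deficit = 31 − 10154/509 = 5625/509 ≥ 0, confirming Bessel's inequality. (The deficit equals ||v − Σ <v,e_j> e_j||^2, the squared distance from v to span{e_j}.)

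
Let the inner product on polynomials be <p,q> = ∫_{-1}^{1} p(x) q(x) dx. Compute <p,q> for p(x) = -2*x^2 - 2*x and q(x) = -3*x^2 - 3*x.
<p,q> = 32/5

Expand the product: p(x)·q(x) = 6*x^4 + 12*x^3 + 6*x^2.
∫_{-1}^{1} of each monomial x^k gives [2/(k+1) if k even, 0 if k odd]. Integrating term-by-term (or equivalently evaluating the antiderivative F(x) = 6*x^5/5 + 3*x^4 + 2*x^3 at the endpoints):
  F(1) − F(−1) = 31/5 − (-1/5) = 32/5.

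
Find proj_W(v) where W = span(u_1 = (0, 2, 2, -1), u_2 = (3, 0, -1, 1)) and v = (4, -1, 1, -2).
proj_W(v) = (29/10, 49/45, 11/90, 19/45)

Set up U = [u_1 | ... | u_2] ∈ R^(4×2). The projector onto W = col(U) is P = U (U^T U)^(-1) U^T.
Compute U^T U =
  [9, -3]
  [-3, 11],
and U^T v = (2, 9).
Solve U^T U · c = U^T v for the coefficients: c = (49/90, 29/30). The projection is proj_W(v) = U c.
Check: (v - proj_W(v)) · u_1 = 0  (should be 0).
Check: (v - proj_W(v)) · u_2 = 0  (should be 0).
Result: proj_W(v) = (29/10, 49/45, 11/90, 19/45).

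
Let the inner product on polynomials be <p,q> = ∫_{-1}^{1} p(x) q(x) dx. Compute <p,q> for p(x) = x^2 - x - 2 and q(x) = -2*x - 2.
<p,q> = 8

Expand the product: p(x)·q(x) = -2*x^3 + 6*x + 4.
∫_{-1}^{1} of each monomial x^k gives [2/(k+1) if k even, 0 if k odd]. Integrating term-by-term (or equivalently evaluating the antiderivative F(x) = -x^4/2 + 3*x^2 + 4*x at the endpoints):
  F(1) − F(−1) = 13/2 − (-3/2) = 8.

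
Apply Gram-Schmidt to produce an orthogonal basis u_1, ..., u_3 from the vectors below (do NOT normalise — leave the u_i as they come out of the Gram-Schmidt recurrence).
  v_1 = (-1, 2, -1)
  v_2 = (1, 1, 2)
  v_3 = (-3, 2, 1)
Orthogonal basis:
  u_1 = (-1, 2, -1)
  u_2 = (5/6, 4/3, 11/6)
  u_3 = (-16/7, -16/35, 48/35)

Apply the Gram-Schmidt recurrence
  u_1 = v_1
  u_i = v_i − Σ_{j<i} ((v_i · u_j) / (u_j · u_j)) · u_j.

Step by step this gives:
  u_1 = (-1, 2, -1)
  u_2 = (5/6, 4/3, 11/6)
  u_3 = (-16/7, -16/35, 48/35)

Orthogonality check:
  u_2 · u_1 = 0 (should be 0)
  u_3 · u_1 = 0 (should be 0)
  u_3 · u_2 = 0 (should be 0)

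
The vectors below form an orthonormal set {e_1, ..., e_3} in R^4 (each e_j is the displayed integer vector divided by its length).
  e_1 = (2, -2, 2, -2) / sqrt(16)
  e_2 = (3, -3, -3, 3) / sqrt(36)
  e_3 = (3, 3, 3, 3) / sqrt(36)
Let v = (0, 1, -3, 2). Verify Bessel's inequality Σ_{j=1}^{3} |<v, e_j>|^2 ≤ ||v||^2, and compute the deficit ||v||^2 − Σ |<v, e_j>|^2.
Σ |<v, e_j>|^2 = 13; ||v||^2 = 14; deficit = 1

Write each e_j = u_j / sqrt(<u_j, u_j>) where u_j is the displayed integer vector. Then <v, e_j> = <v, u_j> / sqrt(<u_j, u_j>), so |<v, e_j>|^2 = <v, u_j>^2 / <u_j, u_j>.
Coefficients: <v, e_1> = -12/sqrt(16), <v, e_2> = 12/sqrt(36), <v, e_3> = 0/sqrt(36).
Square and sum: Σ |<v, e_j>|^2 = 13.
Compute ||v||^2 = v·v = 14.
Deficit = 14 − 13 = 1 ≥ 0, confirming Bessel's inequality. (The deficit equals ||v − Σ <v,e_j> e_j||^2, the squared distance from v to span{e_j}.)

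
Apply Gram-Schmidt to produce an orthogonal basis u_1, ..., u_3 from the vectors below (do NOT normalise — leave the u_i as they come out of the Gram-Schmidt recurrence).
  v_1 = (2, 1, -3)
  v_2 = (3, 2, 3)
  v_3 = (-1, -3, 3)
Orthogonal basis:
  u_1 = (2, 1, -3)
  u_2 = (22/7, 29/14, 39/14)
  u_3 = (351/307, -585/307, 39/307)

Apply the Gram-Schmidt recurrence
  u_1 = v_1
  u_i = v_i − Σ_{j<i} ((v_i · u_j) / (u_j · u_j)) · u_j.

Step by step this gives:
  u_1 = (2, 1, -3)
  u_2 = (22/7, 29/14, 39/14)
  u_3 = (351/307, -585/307, 39/307)

Orthogonality check:
  u_2 · u_1 = 0 (should be 0)
  u_3 · u_1 = 0 (should be 0)
  u_3 · u_2 = 0 (should be 0)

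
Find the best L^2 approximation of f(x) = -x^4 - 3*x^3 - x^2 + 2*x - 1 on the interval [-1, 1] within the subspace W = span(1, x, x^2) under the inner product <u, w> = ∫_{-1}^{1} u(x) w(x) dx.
g(x) = -13*x^2/7 + x/5 - 32/35

The best approximation g ∈ W is the orthogonal projection of f onto W. Writing g = a_0 + a_1 x + a_2 x^2, the coefficients solve the normal equations G · a = b where
  G_{ij} = <φ_i, φ_j> and b_i = <f, φ_i>, with φ_0 = 1, φ_1 = x, φ_2 = x^2.
G =
  [2, 0, 2/3]
  [0, 2/3, 0]
  [2/3, 0, 2/5],
b = (-46/15, 2/15, -142/105).
Solving gives a_0 = -32/35, a_1 = 1/5, a_2 = -13/7, so
  g(x) = -13*x^2/7 + x/5 - 32/35.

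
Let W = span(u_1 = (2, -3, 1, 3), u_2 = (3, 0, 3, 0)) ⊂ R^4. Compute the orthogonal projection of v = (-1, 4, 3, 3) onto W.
proj_W(v) = (32/37, 30/37, 42/37, -30/37)

Set up U = [u_1 | ... | u_2] ∈ R^(4×2). The projector onto W = col(U) is P = U (U^T U)^(-1) U^T.
Compute U^T U =
  [23, 9]
  [9, 18],
and U^T v = (-2, 6).
Solve U^T U · c = U^T v for the coefficients: c = (-10/37, 52/111). The projection is proj_W(v) = U c.
Check: (v - proj_W(v)) · u_1 = 0  (should be 0).
Check: (v - proj_W(v)) · u_2 = 0  (should be 0).
Result: proj_W(v) = (32/37, 30/37, 42/37, -30/37).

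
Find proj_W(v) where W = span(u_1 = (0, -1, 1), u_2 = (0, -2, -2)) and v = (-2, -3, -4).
proj_W(v) = (0, -3, -4)

Set up U = [u_1 | ... | u_2] ∈ R^(3×2). The projector onto W = col(U) is P = U (U^T U)^(-1) U^T.
Compute U^T U =
  [2, 0]
  [0, 8],
and U^T v = (-1, 14).
Solve U^T U · c = U^T v for the coefficients: c = (-1/2, 7/4). The projection is proj_W(v) = U c.
Check: (v - proj_W(v)) · u_1 = 0  (should be 0).
Check: (v - proj_W(v)) · u_2 = 0  (should be 0).
Result: proj_W(v) = (0, -3, -4).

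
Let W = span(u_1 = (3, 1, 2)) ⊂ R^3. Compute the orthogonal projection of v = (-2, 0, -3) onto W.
proj_W(v) = (-18/7, -6/7, -12/7)

Set up U = [u_1 | ... | u_1] ∈ R^(3×1). The projector onto W = col(U) is P = U (U^T U)^(-1) U^T.
Compute U^T U =
  [14],
and U^T v = (-12).
Solve U^T U · c = U^T v for the coefficients: c = (-6/7). The projection is proj_W(v) = U c.
Check: (v - proj_W(v)) · u_1 = 0  (should be 0).
Result: proj_W(v) = (-18/7, -6/7, -12/7).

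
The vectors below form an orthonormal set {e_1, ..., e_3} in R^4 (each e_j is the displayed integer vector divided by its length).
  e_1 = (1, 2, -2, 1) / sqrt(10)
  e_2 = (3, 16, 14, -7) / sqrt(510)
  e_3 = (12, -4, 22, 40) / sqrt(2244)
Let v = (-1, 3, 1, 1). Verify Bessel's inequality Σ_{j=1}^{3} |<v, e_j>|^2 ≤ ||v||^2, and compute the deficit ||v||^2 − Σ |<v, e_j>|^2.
Σ |<v, e_j>|^2 = 83/11; ||v||^2 = 12; deficit = 49/11

Write each e_j = u_j / sqrt(<u_j, u_j>) where u_j is the displayed integer vector. Then <v, e_j> = <v, u_j> / sqrt(<u_j, u_j>), so |<v, e_j>|^2 = <v, u_j>^2 / <u_j, u_j>.
Coefficients: <v, e_1> = 4/sqrt(10), <v, e_2> = 52/sqrt(510), <v, e_3> = 38/sqrt(2244).
Square and sum: Σ |<v, e_j>|^2 = 83/11.
Compute ||v||^2 = v·v = 12.
Deficit = 12 − 83/11 = 49/11 ≥ 0, confirming Bessel's inequality. (The deficit equals ||v − Σ <v,e_j> e_j||^2, the squared distance from v to span{e_j}.)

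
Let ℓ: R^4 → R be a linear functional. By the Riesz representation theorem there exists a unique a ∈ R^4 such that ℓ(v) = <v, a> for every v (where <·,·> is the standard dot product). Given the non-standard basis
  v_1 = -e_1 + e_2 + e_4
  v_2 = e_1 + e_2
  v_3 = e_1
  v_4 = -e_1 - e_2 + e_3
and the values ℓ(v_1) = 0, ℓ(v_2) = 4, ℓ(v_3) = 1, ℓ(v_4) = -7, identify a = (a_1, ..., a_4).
a = (1, 3, -3, -2)

Write a = (a_1, ..., a_4) in the standard basis. For each basis vector v_i, ℓ(v_i) = <v_i, a> is a linear equation in the a_j's. Collect the n equations into a matrix system V a = ℓ, where row i of V is v_i (expressed in the standard basis). Since V is invertible (lower-triangular with 1s on the diagonal, up to permutation), solve by back-substitution:
  V =
[[-1, 1, 0, 1],
 [1, 1, 0, 0],
 [1, 0, 0, 0],
 [-1, -1, 1, 0]]
  V a = (0, 4, 1, -7)
Solving gives a = (1, 3, -3, -2).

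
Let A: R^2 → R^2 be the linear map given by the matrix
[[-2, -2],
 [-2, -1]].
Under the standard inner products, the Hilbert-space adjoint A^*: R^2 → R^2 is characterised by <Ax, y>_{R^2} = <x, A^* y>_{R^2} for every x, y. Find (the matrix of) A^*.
A^* = A^T =
[[-2, -2],
 [-2, -1]]

For real matrices with standard dot products, the defining identity <Ax, y> = <x, A^* y> gives (Ax)^T y = x^T (A^*) y, i.e. x^T A^T y = x^T (A^*) y. Since this holds for all x, y, we must have A^* = A^T. Therefore
A^* =
[[-2, -2],
 [-2, -1]].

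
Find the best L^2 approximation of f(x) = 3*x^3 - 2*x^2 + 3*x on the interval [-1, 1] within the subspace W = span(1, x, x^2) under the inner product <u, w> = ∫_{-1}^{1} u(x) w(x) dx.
g(x) = -2*x^2 + 24*x/5

The best approximation g ∈ W is the orthogonal projection of f onto W. Writing g = a_0 + a_1 x + a_2 x^2, the coefficients solve the normal equations G · a = b where
  G_{ij} = <φ_i, φ_j> and b_i = <f, φ_i>, with φ_0 = 1, φ_1 = x, φ_2 = x^2.
G =
  [2, 0, 2/3]
  [0, 2/3, 0]
  [2/3, 0, 2/5],
b = (-4/3, 16/5, -4/5).
Solving gives a_0 = 0, a_1 = 24/5, a_2 = -2, so
  g(x) = -2*x^2 + 24*x/5.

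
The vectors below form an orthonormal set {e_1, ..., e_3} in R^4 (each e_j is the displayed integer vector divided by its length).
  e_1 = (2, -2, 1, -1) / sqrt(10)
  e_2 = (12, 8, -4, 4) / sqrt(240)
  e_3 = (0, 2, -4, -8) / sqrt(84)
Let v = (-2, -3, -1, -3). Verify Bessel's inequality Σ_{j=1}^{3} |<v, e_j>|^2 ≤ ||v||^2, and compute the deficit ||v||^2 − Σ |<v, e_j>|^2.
Σ |<v, e_j>|^2 = 143/7; ||v||^2 = 23; deficit = 18/7

Write each e_j = u_j / sqrt(<u_j, u_j>) where u_j is the displayed integer vector. Then <v, e_j> = <v, u_j> / sqrt(<u_j, u_j>), so |<v, e_j>|^2 = <v, u_j>^2 / <u_j, u_j>.
Coefficients: <v, e_1> = 4/sqrt(10), <v, e_2> = -56/sqrt(240), <v, e_3> = 22/sqrt(84).
Square and sum: Σ |<v, e_j>|^2 = 143/7.
Compute ||v||^2 = v·v = 23.
Deficit = 23 − 143/7 = 18/7 ≥ 0, confirming Bessel's inequality. (The deficit equals ||v − Σ <v,e_j> e_j||^2, the squared distance from v to span{e_j}.)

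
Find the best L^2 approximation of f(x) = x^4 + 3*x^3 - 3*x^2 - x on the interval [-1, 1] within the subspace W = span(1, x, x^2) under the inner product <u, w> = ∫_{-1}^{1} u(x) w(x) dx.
g(x) = -15*x^2/7 + 4*x/5 - 3/35

The best approximation g ∈ W is the orthogonal projection of f onto W. Writing g = a_0 + a_1 x + a_2 x^2, the coefficients solve the normal equations G · a = b where
  G_{ij} = <φ_i, φ_j> and b_i = <f, φ_i>, with φ_0 = 1, φ_1 = x, φ_2 = x^2.
G =
  [2, 0, 2/3]
  [0, 2/3, 0]
  [2/3, 0, 2/5],
b = (-8/5, 8/15, -32/35).
Solving gives a_0 = -3/35, a_1 = 4/5, a_2 = -15/7, so
  g(x) = -15*x^2/7 + 4*x/5 - 3/35.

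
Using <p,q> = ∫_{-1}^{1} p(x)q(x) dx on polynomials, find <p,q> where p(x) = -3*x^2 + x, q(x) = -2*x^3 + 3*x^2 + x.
<p,q> = -56/15

Expand the product: p(x)·q(x) = 6*x^5 - 11*x^4 + x^2.
∫_{-1}^{1} of each monomial x^k gives [2/(k+1) if k even, 0 if k odd]. Integrating term-by-term (or equivalently evaluating the antiderivative F(x) = x^6 - 11*x^5/5 + x^3/3 at the endpoints):
  F(1) − F(−1) = -13/15 − (43/15) = -56/15.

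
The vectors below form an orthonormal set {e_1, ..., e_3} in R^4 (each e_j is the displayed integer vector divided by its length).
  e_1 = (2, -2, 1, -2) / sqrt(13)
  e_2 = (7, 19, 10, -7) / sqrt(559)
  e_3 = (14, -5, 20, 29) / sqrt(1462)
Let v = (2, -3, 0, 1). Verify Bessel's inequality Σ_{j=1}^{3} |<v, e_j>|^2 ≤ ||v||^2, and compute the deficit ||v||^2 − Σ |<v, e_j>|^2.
Σ |<v, e_j>|^2 = 220/17; ||v||^2 = 14; deficit = 18/17

Write each e_j = u_j / sqrt(<u_j, u_j>) where u_j is the displayed integer vector. Then <v, e_j> = <v, u_j> / sqrt(<u_j, u_j>), so |<v, e_j>|^2 = <v, u_j>^2 / <u_j, u_j>.
Coefficients: <v, e_1> = 8/sqrt(13), <v, e_2> = -50/sqrt(559), <v, e_3> = 72/sqrt(1462).
Square and sum: Σ |<v, e_j>|^2 = 220/17.
Compute ||v||^2 = v·v = 14.
Deficit = 14 − 220/17 = 18/17 ≥ 0, confirming Bessel's inequality. (The deficit equals ||v − Σ <v,e_j> e_j||^2, the squared distance from v to span{e_j}.)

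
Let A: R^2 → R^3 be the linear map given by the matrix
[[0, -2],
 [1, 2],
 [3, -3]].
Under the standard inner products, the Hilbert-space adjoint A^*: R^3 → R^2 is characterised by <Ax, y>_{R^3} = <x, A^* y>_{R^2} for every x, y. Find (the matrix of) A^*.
A^* = A^T =
[[0, 1, 3],
 [-2, 2, -3]]

For real matrices with standard dot products, the defining identity <Ax, y> = <x, A^* y> gives (Ax)^T y = x^T (A^*) y, i.e. x^T A^T y = x^T (A^*) y. Since this holds for all x, y, we must have A^* = A^T. Therefore
A^* =
[[0, 1, 3],
 [-2, 2, -3]].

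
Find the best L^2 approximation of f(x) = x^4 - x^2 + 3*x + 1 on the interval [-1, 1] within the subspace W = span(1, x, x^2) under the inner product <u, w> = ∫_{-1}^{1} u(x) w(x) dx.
g(x) = -x^2/7 + 3*x + 32/35

The best approximation g ∈ W is the orthogonal projection of f onto W. Writing g = a_0 + a_1 x + a_2 x^2, the coefficients solve the normal equations G · a = b where
  G_{ij} = <φ_i, φ_j> and b_i = <f, φ_i>, with φ_0 = 1, φ_1 = x, φ_2 = x^2.
G =
  [2, 0, 2/3]
  [0, 2/3, 0]
  [2/3, 0, 2/5],
b = (26/15, 2, 58/105).
Solving gives a_0 = 32/35, a_1 = 3, a_2 = -1/7, so
  g(x) = -x^2/7 + 3*x + 32/35.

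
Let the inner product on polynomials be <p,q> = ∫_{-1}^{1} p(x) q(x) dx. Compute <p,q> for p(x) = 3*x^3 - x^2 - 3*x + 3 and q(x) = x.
<p,q> = -4/5

Expand the product: p(x)·q(x) = 3*x^4 - x^3 - 3*x^2 + 3*x.
∫_{-1}^{1} of each monomial x^k gives [2/(k+1) if k even, 0 if k odd]. Integrating term-by-term (or equivalently evaluating the antiderivative F(x) = 3*x^5/5 - x^4/4 - x^3 + 3*x^2/2 at the endpoints):
  F(1) − F(−1) = 17/20 − (33/20) = -4/5.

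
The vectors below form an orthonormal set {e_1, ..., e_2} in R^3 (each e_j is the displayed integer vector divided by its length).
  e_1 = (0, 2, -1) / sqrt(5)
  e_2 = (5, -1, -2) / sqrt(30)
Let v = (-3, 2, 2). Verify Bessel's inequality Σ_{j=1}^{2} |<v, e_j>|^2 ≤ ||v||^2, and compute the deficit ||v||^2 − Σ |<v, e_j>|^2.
Σ |<v, e_j>|^2 = 31/2; ||v||^2 = 17; deficit = 3/2

Write each e_j = u_j / sqrt(<u_j, u_j>) where u_j is the displayed integer vector. Then <v, e_j> = <v, u_j> / sqrt(<u_j, u_j>), so |<v, e_j>|^2 = <v, u_j>^2 / <u_j, u_j>.
Coefficients: <v, e_1> = 2/sqrt(5), <v, e_2> = -21/sqrt(30).
Square and sum: Σ |<v, e_j>|^2 = 31/2.
Compute ||v||^2 = v·v = 17.
Deficit = 17 − 31/2 = 3/2 ≥ 0, confirming Bessel's inequality. (The deficit equals ||v − Σ <v,e_j> e_j||^2, the squared distance from v to span{e_j}.)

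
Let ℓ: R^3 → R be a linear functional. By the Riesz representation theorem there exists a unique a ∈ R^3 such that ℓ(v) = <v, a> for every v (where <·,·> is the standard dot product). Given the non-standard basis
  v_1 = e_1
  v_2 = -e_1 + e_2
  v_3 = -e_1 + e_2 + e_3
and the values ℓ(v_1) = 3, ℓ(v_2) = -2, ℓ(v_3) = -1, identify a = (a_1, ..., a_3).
a = (3, 1, 1)

Write a = (a_1, ..., a_3) in the standard basis. For each basis vector v_i, ℓ(v_i) = <v_i, a> is a linear equation in the a_j's. Collect the n equations into a matrix system V a = ℓ, where row i of V is v_i (expressed in the standard basis). Since V is invertible (lower-triangular with 1s on the diagonal, up to permutation), solve by back-substitution:
  V =
[[1, 0, 0],
 [-1, 1, 0],
 [-1, 1, 1]]
  V a = (3, -2, -1)
Solving gives a = (3, 1, 1).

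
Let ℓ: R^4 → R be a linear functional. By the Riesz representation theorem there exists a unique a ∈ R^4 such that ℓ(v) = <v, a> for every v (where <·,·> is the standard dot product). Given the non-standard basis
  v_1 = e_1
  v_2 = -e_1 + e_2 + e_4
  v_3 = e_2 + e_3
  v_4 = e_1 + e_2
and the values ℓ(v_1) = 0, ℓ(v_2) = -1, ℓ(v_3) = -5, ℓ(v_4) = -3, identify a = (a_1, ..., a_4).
a = (0, -3, -2, 2)

Write a = (a_1, ..., a_4) in the standard basis. For each basis vector v_i, ℓ(v_i) = <v_i, a> is a linear equation in the a_j's. Collect the n equations into a matrix system V a = ℓ, where row i of V is v_i (expressed in the standard basis). Since V is invertible (lower-triangular with 1s on the diagonal, up to permutation), solve by back-substitution:
  V =
[[1, 0, 0, 0],
 [-1, 1, 0, 1],
 [0, 1, 1, 0],
 [1, 1, 0, 0]]
  V a = (0, -1, -5, -3)
Solving gives a = (0, -3, -2, 2).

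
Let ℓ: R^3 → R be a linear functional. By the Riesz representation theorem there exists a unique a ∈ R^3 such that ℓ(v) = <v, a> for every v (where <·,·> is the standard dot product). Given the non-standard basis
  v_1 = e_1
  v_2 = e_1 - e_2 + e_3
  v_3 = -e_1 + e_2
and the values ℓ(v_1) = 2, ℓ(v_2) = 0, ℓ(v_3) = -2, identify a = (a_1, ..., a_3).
a = (2, 0, -2)

Write a = (a_1, ..., a_3) in the standard basis. For each basis vector v_i, ℓ(v_i) = <v_i, a> is a linear equation in the a_j's. Collect the n equations into a matrix system V a = ℓ, where row i of V is v_i (expressed in the standard basis). Since V is invertible (lower-triangular with 1s on the diagonal, up to permutation), solve by back-substitution:
  V =
[[1, 0, 0],
 [1, -1, 1],
 [-1, 1, 0]]
  V a = (2, 0, -2)
Solving gives a = (2, 0, -2).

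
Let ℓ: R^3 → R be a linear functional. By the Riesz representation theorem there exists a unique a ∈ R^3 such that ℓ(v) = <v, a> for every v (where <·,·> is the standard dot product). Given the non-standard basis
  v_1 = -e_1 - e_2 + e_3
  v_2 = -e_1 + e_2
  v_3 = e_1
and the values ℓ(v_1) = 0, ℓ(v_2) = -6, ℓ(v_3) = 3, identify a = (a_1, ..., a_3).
a = (3, -3, 0)

Write a = (a_1, ..., a_3) in the standard basis. For each basis vector v_i, ℓ(v_i) = <v_i, a> is a linear equation in the a_j's. Collect the n equations into a matrix system V a = ℓ, where row i of V is v_i (expressed in the standard basis). Since V is invertible (lower-triangular with 1s on the diagonal, up to permutation), solve by back-substitution:
  V =
[[-1, -1, 1],
 [-1, 1, 0],
 [1, 0, 0]]
  V a = (0, -6, 3)
Solving gives a = (3, -3, 0).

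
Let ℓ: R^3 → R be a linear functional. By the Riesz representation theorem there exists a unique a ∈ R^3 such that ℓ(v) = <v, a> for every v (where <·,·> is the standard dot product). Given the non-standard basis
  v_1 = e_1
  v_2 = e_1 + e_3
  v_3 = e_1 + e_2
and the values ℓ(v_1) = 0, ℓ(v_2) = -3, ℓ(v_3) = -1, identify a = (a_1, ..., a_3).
a = (0, -1, -3)

Write a = (a_1, ..., a_3) in the standard basis. For each basis vector v_i, ℓ(v_i) = <v_i, a> is a linear equation in the a_j's. Collect the n equations into a matrix system V a = ℓ, where row i of V is v_i (expressed in the standard basis). Since V is invertible (lower-triangular with 1s on the diagonal, up to permutation), solve by back-substitution:
  V =
[[1, 0, 0],
 [1, 0, 1],
 [1, 1, 0]]
  V a = (0, -3, -1)
Solving gives a = (0, -1, -3).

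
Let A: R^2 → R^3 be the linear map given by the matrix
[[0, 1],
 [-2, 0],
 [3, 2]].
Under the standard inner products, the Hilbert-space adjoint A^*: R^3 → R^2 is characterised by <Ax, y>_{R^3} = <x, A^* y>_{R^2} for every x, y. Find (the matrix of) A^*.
A^* = A^T =
[[0, -2, 3],
 [1, 0, 2]]

For real matrices with standard dot products, the defining identity <Ax, y> = <x, A^* y> gives (Ax)^T y = x^T (A^*) y, i.e. x^T A^T y = x^T (A^*) y. Since this holds for all x, y, we must have A^* = A^T. Therefore
A^* =
[[0, -2, 3],
 [1, 0, 2]].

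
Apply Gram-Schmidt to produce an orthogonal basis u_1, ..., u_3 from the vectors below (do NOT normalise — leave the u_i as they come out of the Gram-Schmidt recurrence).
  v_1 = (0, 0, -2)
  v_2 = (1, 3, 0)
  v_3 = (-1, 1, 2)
Orthogonal basis:
  u_1 = (0, 0, -2)
  u_2 = (1, 3, 0)
  u_3 = (-6/5, 2/5, 0)

Apply the Gram-Schmidt recurrence
  u_1 = v_1
  u_i = v_i − Σ_{j<i} ((v_i · u_j) / (u_j · u_j)) · u_j.

Step by step this gives:
  u_1 = (0, 0, -2)
  u_2 = (1, 3, 0)
  u_3 = (-6/5, 2/5, 0)

Orthogonality check:
  u_2 · u_1 = 0 (should be 0)
  u_3 · u_1 = 0 (should be 0)
  u_3 · u_2 = 0 (should be 0)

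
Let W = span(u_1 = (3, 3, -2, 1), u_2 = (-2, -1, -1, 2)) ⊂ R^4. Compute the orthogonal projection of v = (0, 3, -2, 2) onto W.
proj_W(v) = (207/205, 351/205, -474/205, 453/205)

Set up U = [u_1 | ... | u_2] ∈ R^(4×2). The projector onto W = col(U) is P = U (U^T U)^(-1) U^T.
Compute U^T U =
  [23, -5]
  [-5, 10],
and U^T v = (15, 3).
Solve U^T U · c = U^T v for the coefficients: c = (33/41, 144/205). The projection is proj_W(v) = U c.
Check: (v - proj_W(v)) · u_1 = 0  (should be 0).
Check: (v - proj_W(v)) · u_2 = 0  (should be 0).
Result: proj_W(v) = (207/205, 351/205, -474/205, 453/205).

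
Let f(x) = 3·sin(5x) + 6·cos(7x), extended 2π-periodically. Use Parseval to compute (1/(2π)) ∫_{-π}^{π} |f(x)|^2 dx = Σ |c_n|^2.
Σ |c_n|^2 = 45/2

Expand |f|^2 and use orthogonality of {sin(nx), cos(mx)} on [-π, π]:
  ∫_{-π}^{π} sin(nx)^2 dx = π, ∫ cos(mx)^2 dx = π, and cross terms integrate to 0.
So ∫_{-π}^{π} f(x)^2 dx = 3^2 · π + 6^2 · π = (9 + 36)π.
Divide by 2π: (9 + 36)/2 = 45/2.
By Parseval, this equals Σ |c_n|^2.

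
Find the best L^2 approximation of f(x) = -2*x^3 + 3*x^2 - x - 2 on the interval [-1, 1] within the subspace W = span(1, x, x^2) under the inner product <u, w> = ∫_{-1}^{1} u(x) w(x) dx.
g(x) = 3*x^2 - 11*x/5 - 2

The best approximation g ∈ W is the orthogonal projection of f onto W. Writing g = a_0 + a_1 x + a_2 x^2, the coefficients solve the normal equations G · a = b where
  G_{ij} = <φ_i, φ_j> and b_i = <f, φ_i>, with φ_0 = 1, φ_1 = x, φ_2 = x^2.
G =
  [2, 0, 2/3]
  [0, 2/3, 0]
  [2/3, 0, 2/5],
b = (-2, -22/15, -2/15).
Solving gives a_0 = -2, a_1 = -11/5, a_2 = 3, so
  g(x) = 3*x^2 - 11*x/5 - 2.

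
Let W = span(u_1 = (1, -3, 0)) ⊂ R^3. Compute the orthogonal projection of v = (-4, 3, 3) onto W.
proj_W(v) = (-13/10, 39/10, 0)

Set up U = [u_1 | ... | u_1] ∈ R^(3×1). The projector onto W = col(U) is P = U (U^T U)^(-1) U^T.
Compute U^T U =
  [10],
and U^T v = (-13).
Solve U^T U · c = U^T v for the coefficients: c = (-13/10). The projection is proj_W(v) = U c.
Check: (v - proj_W(v)) · u_1 = 0  (should be 0).
Result: proj_W(v) = (-13/10, 39/10, 0).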